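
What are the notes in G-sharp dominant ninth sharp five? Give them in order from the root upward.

G-sharp dominant ninth sharp five is a dominant ninth sharp five built on G-sharp.
G-sharp — root
B-sharp — major 3rd
D-double-sharp — augmented 5th
F-sharp — minor 7th
A-sharp — major 9th

G-sharp, B-sharp, D-double-sharp, F-sharp, A-sharp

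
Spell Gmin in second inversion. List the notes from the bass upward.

In root position, Gmin is G–Bb–D.
Second inversion puts the fifth (D) in the bass.

D, G, Bb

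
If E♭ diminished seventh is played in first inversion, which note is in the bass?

E♭ diminished seventh = Eb–Gb–Bbb–Dbb. First inversion → third in the bass = Gb.

Gb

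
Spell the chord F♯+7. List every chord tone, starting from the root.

F♯+7 is an augmented seventh built on F♯.
F♯ — root
A♯ — major 3rd
C𝄪 — augmented 5th
E — minor 7th

F♯  A♯  C𝄪  E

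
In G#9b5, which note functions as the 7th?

G#9b5 is built on G#; its 7th is a minor 7th above the root.
A seventh above G uses the letter F, and the minor 7th above G# is F#.

F#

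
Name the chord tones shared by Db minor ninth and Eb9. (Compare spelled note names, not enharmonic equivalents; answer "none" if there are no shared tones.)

Db minor ninth = D♭, F♭, A♭, C♭, E♭.
Eb9 = E♭, G, B♭, D♭, F.
Shared: D♭, E♭.

D♭, E♭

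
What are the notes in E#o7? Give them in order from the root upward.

E#  G#  B  D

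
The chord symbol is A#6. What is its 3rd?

C##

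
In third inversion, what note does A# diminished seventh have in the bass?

A# diminished seventh = A#–C#–E–G. Third inversion → seventh in the bass = G.

G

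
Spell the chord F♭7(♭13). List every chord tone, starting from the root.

F♭7(♭13): dominant seventh flat thirteen on F♭.
F♭ — root
A♭ — major 3rd
C♭ — perfect 5th
E𝄫 — minor 7th
D𝄫 — minor 13th

F♭, A♭, C♭, E𝄫, D𝄫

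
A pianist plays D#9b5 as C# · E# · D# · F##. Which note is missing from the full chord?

The full D#9b5 chord is D#, F##, A, C#, E#.
Comparing with the voicing, the diminished 5th (5th) — A — is absent.

A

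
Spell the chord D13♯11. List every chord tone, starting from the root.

D, F#, A, C, E, G#, B

D13♯11 is a dominant thirteenth sharp eleven built on D.
root → D
3rd (major 3rd) → F#
5th (perfect 5th) → A
7th (minor 7th) → C
9th (major 9th) → E
11th (augmented 11th) → G#
13th (major 13th) → B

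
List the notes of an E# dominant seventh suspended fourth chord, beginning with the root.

E-sharp A-sharp B-sharp D-sharp

Root E-sharp, quality dominant seventh suspended fourth:
- root: E-sharp
- perfect 4th: A-sharp
- perfect 5th: B-sharp
- minor 7th: D-sharp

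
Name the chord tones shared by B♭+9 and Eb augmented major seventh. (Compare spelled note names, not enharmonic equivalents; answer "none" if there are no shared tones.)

D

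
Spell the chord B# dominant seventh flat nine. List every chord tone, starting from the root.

B# dominant seventh flat nine: dominant seventh flat nine on B-sharp.
root → B-sharp
3rd (major 3rd) → D-double-sharp
5th (perfect 5th) → F-double-sharp
7th (minor 7th) → A-sharp
9th (minor 9th) → C-sharp

B-sharp, D-double-sharp, F-double-sharp, A-sharp, C-sharp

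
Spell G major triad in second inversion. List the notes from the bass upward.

D, G, B

G major triad = G–B–D; second inversion → fifth (D) lowest.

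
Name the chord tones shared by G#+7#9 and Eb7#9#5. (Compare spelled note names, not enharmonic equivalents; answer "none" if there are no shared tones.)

F#

G#+7#9: G# B# D## F# A##
Eb7#9#5: Eb G B Db F#
Common to both → F#.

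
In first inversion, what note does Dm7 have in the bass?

Dm7 = D–F–A–C. First inversion → third in the bass = F.

F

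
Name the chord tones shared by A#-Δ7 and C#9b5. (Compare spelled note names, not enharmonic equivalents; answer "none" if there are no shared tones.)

C♯, E♯

A#-Δ7 = A♯, C♯, E♯, G𝄪.
C#9b5 = C♯, E♯, G, B, D♯.
Shared: C♯, E♯.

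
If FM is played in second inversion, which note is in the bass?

FM in root position is F–A–C.
Second inversion places the fifth in the bass, which is C.

C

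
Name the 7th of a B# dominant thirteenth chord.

A-sharp

Root of B# dominant thirteenth = B-sharp. The 7th is a minor 7th: B-sharp up a minor 7th → A-sharp.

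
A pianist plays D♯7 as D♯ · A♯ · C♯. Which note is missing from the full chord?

The full D♯7 chord is D♯, F𝄪, A♯, C♯.
Comparing with the voicing, the major 3rd (3rd) — F𝄪 — is absent.

F𝄪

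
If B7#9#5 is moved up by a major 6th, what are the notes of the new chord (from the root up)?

B up a major 6th → G♯. New chord: G♯ dominant seventh sharp nine sharp five.
G♯ — root
B♯ — major 3rd
D𝄪 — augmented 5th
F♯ — minor 7th
A𝄪 — augmented 9th

G♯, B♯, D𝄪, F♯, A𝄪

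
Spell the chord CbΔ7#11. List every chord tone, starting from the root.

C♭, E♭, G♭, B♭, F

Root C♭, quality major seventh sharp eleven:
C♭ — root
E♭ — major 3rd
G♭ — perfect 5th
B♭ — major 7th
F — augmented 11th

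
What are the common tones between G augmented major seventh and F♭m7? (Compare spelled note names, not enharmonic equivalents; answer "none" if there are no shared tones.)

G augmented major seventh = G, B, D#, F#.
F♭m7 = Fb, Abb, Cb, Ebb.
Shared: none.

none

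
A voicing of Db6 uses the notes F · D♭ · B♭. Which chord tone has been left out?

The full Db6 chord is D♭, F, A♭, B♭.
Comparing with the voicing, the perfect 5th (5th) — A♭ — is absent.

A♭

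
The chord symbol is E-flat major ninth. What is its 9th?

F

Root of E-flat major ninth = E-flat. The 9th is a major 9th: E-flat up a major 9th → F.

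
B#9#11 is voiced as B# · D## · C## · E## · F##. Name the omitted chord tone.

A#

The full B#9#11 chord is B#, D##, F##, A#, C##, E##.
Comparing with the voicing, the minor 7th (7th) — A# — is absent.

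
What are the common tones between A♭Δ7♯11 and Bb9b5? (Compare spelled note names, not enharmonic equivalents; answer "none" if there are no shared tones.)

A♭Δ7♯11: Ab C Eb G D
Bb9b5: Bb D Fb Ab C
Common to both → Ab, C, D.

Ab, C, D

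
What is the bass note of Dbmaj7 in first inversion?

Dbmaj7 in root position is Db–F–Ab–C.
First inversion places the third in the bass, which is F.

F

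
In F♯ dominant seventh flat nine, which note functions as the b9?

G

Root of F♯ dominant seventh flat nine = F-sharp. The 9th is a minor 9th: F-sharp up a minor 9th → G.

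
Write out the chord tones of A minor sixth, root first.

Root A, quality minor sixth:
root → A
3rd (minor 3rd) → C
5th (perfect 5th) → E
6th (major 6th) → F#

A, C, E, F#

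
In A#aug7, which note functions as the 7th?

Root of A#aug7 = A#. The 7th is a minor 7th: A# up a minor 7th → G#.

G#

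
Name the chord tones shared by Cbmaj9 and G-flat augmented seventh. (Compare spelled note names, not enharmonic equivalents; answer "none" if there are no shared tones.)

G♭, B♭

Cbmaj9 = C♭, E♭, G♭, B♭, D♭.
G-flat augmented seventh = G♭, B♭, D, F♭.
Shared: G♭, B♭.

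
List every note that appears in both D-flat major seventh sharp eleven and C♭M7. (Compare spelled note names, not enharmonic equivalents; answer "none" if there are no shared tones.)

D-flat major seventh sharp eleven: Db F Ab C G
C♭M7: Cb Eb Gb Bb
Common to both → none.

none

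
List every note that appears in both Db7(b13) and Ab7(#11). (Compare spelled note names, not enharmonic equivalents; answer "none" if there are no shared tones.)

Ab

Db7(b13): Db F Ab Cb Bbb
Ab7(#11): Ab C Eb Gb D
Common to both → Ab.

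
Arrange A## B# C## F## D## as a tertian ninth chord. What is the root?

Stacking in thirds gives B# – D## – F## – A## – C##, so B# is the root — B# major ninth.

B#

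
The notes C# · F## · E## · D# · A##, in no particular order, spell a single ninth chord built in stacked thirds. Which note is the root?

D#

Arranged so that each adjacent pair is a third by letter name: D# – F## – A## – C# – E##.
The bottom of that stack, D#, is the root (this is D# dominant seventh sharp nine sharp five).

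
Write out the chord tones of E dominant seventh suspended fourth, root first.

E, A, B, D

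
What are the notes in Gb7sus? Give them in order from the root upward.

Gb  Cb  Db  Fb

Gb7sus is a dominant seventh suspended fourth built on Gb.
- root: Gb
- perfect 4th: Cb
- perfect 5th: Db
- minor 7th: Fb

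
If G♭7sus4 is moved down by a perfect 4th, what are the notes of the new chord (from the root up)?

D♭  G♭  A♭  C♭

A perfect 4th down from G♭ is D♭, so the new chord is D♭ dominant seventh suspended fourth.
root → D♭
4th (perfect 4th) → G♭
5th (perfect 5th) → A♭
7th (minor 7th) → C♭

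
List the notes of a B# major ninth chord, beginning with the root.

Root B#, quality major ninth:
root → B#
3rd (major 3rd) → D##
5th (perfect 5th) → F##
7th (major 7th) → A##
9th (major 9th) → C##

B#  D##  F##  A##  C##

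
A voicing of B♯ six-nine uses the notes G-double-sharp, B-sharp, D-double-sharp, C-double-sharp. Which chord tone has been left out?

F-double-sharp

The full B♯ six-nine chord is B-sharp, D-double-sharp, F-double-sharp, G-double-sharp, C-double-sharp.
Comparing with the voicing, the perfect 5th (5th) — F-double-sharp — is absent.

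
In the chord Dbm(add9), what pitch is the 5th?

Ab

Root of Dbm(add9) = Db. The 5th is a perfect 5th: Db up a perfect 5th → Ab.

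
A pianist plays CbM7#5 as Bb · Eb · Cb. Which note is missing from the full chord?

G

The full CbM7#5 chord is Cb, Eb, G, Bb.
Comparing with the voicing, the augmented 5th (5th) — G — is absent.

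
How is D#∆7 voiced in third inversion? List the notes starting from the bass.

D#∆7 = D#–F##–A#–C##; third inversion → seventh (C##) lowest.

C##, D#, F##, A#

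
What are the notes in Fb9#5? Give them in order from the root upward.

Fb9#5 is a dominant ninth sharp five built on Fb.
root → Fb
3rd (major 3rd) → Ab
5th (augmented 5th) → C
7th (minor 7th) → Ebb
9th (major 9th) → Gb

Fb, Ab, C, Ebb, Gb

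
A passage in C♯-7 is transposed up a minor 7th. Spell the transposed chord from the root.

B  D  F#  A

A minor 7th up from C# is B, so the new chord is B minor seventh.
Root: B
Minor 3rd (3rd): D
Perfect 5th (5th): F#
Minor 7th (7th): A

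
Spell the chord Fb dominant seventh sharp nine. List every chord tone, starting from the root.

Root F♭, quality dominant seventh sharp nine:
root → F♭
3rd (major 3rd) → A♭
5th (perfect 5th) → C♭
7th (minor 7th) → E𝄫
9th (augmented 9th) → G

F♭  A♭  C♭  E𝄫  G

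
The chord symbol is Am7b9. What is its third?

C

Am7b9 is built on A; its 3rd is a minor 3rd above the root.
A third above A uses the letter C, and the minor 3rd above A is C.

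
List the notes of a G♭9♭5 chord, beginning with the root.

Gb – Bb – Dbb – Fb – Ab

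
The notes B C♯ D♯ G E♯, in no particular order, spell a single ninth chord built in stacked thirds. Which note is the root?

Stacking in thirds gives C♯ – E♯ – G – B – D♯, so C♯ is the root — C♯ dominant ninth flat five.

C♯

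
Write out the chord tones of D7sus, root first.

D7sus: dominant seventh suspended fourth on D.
root → D
4th (perfect 4th) → G
5th (perfect 5th) → A
7th (minor 7th) → C

D G A C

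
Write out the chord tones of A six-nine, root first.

A, C#, E, F#, B

A six-nine: six-nine on A.
- root: A
- major 3rd: C#
- perfect 5th: E
- major 6th: F#
- major 9th: B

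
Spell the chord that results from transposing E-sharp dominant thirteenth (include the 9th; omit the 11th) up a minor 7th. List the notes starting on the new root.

D-sharp F-double-sharp A-sharp C-sharp E-sharp B-sharp

Transposed root: E-sharp → D-sharp (minor 7th up). So we spell D-sharp dominant thirteenth:
D-sharp — root
F-double-sharp — major 3rd
A-sharp — perfect 5th
C-sharp — minor 7th
E-sharp — major 9th
B-sharp — major 13th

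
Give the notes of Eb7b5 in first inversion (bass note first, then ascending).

G Bbb Db Eb

Eb7b5 = Eb–G–Bbb–Db; first inversion → third (G) lowest.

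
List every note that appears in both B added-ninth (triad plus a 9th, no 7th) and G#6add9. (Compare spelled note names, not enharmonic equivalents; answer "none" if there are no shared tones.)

B added-ninth: B D# F# C#
G#6add9: G# B# D# E# A#
Common to both → D#.

D#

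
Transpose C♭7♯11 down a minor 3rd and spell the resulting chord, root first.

Transposed root: Cb → Ab (minor 3rd down). So we spell Ab dominant seventh sharp eleven:
- root: Ab
- major 3rd: C
- perfect 5th: Eb
- minor 7th: Gb
- augmented 11th: D

Ab, C, Eb, Gb, D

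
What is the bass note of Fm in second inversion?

C

Fm in root position is F–Ab–C.
Second inversion places the fifth in the bass, which is C.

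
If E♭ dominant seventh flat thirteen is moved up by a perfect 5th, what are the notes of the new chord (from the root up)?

A perfect 5th up from E-flat is B-flat, so the new chord is B-flat dominant seventh flat thirteen.
- root: B-flat
- major 3rd: D
- perfect 5th: F
- minor 7th: A-flat
- minor 13th: G-flat

B-flat, D, F, A-flat, G-flat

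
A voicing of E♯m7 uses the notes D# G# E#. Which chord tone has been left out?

B#

The full E♯m7 chord is E#, G#, B#, D#.
Comparing with the voicing, the perfect 5th (5th) — B# — is absent.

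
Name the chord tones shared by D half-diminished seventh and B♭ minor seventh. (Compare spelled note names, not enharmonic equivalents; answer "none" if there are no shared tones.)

D half-diminished seventh: D F A-flat C
B♭ minor seventh: B-flat D-flat F A-flat
Common to both → F, A-flat.

F A-flat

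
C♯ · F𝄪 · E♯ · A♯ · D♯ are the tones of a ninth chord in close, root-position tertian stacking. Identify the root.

D♯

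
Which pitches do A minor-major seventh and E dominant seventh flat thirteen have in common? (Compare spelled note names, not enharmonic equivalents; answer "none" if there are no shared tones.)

A minor-major seventh: A C E G-sharp
E dominant seventh flat thirteen: E G-sharp B D C
Common to both → C, E, G-sharp.

C, E, G-sharp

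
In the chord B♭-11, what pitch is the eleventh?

E♭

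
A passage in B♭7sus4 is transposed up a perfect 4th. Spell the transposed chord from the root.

E♭ A♭ B♭ D♭

Transposed root: B♭ → E♭ (perfect 4th up). So we spell E♭ dominant seventh suspended fourth:
root → E♭
4th (perfect 4th) → A♭
5th (perfect 5th) → B♭
7th (minor 7th) → D♭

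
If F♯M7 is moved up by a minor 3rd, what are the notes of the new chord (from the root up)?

Transposed root: F# → A (minor 3rd up). So we spell A major seventh:
- root: A
- major 3rd: C#
- perfect 5th: E
- major 7th: G#

A, C#, E, G#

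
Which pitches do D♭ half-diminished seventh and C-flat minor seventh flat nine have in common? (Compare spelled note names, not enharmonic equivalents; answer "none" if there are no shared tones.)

D♭ half-diminished seventh = D-flat, F-flat, A-double-flat, C-flat.
C-flat minor seventh flat nine = C-flat, E-double-flat, G-flat, B-double-flat, D-double-flat.
Shared: C-flat.

C-flat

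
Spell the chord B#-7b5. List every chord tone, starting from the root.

B#, D#, F#, A#

Root B#, quality half-diminished seventh:
Root: B#
Minor 3rd (3rd): D#
Diminished 5th (5th): F#
Minor 7th (7th): A#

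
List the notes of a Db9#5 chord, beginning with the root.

Db  F  A  Cb  Eb

Db9#5: dominant ninth sharp five on Db.
Db — root
F — major 3rd
A — augmented 5th
Cb — minor 7th
Eb — major 9th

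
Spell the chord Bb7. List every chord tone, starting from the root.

Bb – D – F – Ab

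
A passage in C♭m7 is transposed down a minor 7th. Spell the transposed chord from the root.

Db – Fb – Ab – Cb

Cb down a minor 7th → Db. New chord: Db minor seventh.
Db — root
Fb — minor 3rd
Ab — perfect 5th
Cb — minor 7th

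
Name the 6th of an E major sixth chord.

E major sixth is built on E; its 6th is a major 6th above the root.
A sixth above E uses the letter C, and the major 6th above E is C-sharp.

C-sharp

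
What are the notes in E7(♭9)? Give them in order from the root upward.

E7(♭9): dominant seventh flat nine on E.
Root: E
Major 3rd (3rd): G#
Perfect 5th (5th): B
Minor 7th (7th): D
Minor 9th (9th): F

E, G#, B, D, F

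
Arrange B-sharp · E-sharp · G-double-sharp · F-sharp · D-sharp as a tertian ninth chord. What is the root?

Stacking in thirds gives E-sharp – G-double-sharp – B-sharp – D-sharp – F-sharp, so E-sharp is the root — E-sharp dominant seventh flat nine.

E-sharp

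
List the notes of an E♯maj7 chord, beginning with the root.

E♯maj7 is a major seventh built on E♯.
- root: E♯
- major 3rd: G𝄪
- perfect 5th: B♯
- major 7th: D𝄪

E♯, G𝄪, B♯, D𝄪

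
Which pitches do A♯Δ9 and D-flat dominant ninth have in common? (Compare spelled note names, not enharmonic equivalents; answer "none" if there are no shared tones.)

none

A♯Δ9 = A♯, C𝄪, E♯, G𝄪, B♯.
D-flat dominant ninth = D♭, F, A♭, C♭, E♭.
Shared: none.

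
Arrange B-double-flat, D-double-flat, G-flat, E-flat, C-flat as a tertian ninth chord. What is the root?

Stacking in thirds gives C-flat – E-flat – G-flat – B-double-flat – D-double-flat, so C-flat is the root — C-flat dominant seventh flat nine.

C-flat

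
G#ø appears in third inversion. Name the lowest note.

F#

G#ø in root position is G#–B–D–F#.
Third inversion places the seventh in the bass, which is F#.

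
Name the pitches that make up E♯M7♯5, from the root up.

E♯M7♯5: augmented major seventh on E#.
root → E#
3rd (major 3rd) → G##
5th (augmented 5th) → B##
7th (major 7th) → D##

E#  G##  B##  D##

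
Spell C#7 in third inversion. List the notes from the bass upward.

C#7 = C#–E#–G#–B; third inversion → seventh (B) lowest.

B, C#, E#, G#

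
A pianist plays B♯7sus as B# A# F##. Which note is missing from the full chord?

E#

The full B♯7sus chord is B#, E#, F##, A#.
Comparing with the voicing, the perfect 4th (4th) — E# — is absent.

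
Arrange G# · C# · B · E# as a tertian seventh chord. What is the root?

Stacking in thirds gives C# – E# – G# – B, so C# is the root — C# dominant seventh.

C#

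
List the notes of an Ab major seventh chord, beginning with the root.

A-flat  C  E-flat  G

Ab major seventh: major seventh on A-flat.
A-flat — root
C — major 3rd
E-flat — perfect 5th
G — major 7th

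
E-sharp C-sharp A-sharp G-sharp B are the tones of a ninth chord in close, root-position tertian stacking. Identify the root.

A-sharp

Stacking in thirds gives A-sharp – C-sharp – E-sharp – G-sharp – B, so A-sharp is the root — A-sharp minor seventh flat nine.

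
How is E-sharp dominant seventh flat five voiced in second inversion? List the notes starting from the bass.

B, D♯, E♯, G𝄪

E-sharp dominant seventh flat five = E♯–G𝄪–B–D♯; second inversion → fifth (B) lowest.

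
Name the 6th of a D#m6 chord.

B#

Root of D#m6 = D#. The 6th is a major 6th: D# up a major 6th → B#.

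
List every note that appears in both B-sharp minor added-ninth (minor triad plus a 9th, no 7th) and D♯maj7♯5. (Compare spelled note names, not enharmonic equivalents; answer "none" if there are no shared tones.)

D#, F##, C##

B-sharp minor added-ninth: B# D# F## C##
D♯maj7♯5: D# F## A## C##
Common to both → D#, F##, C##.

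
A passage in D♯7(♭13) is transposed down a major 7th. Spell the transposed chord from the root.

E, G♯, B, D, C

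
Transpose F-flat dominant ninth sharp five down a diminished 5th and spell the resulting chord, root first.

Transposed root: F-flat → B-flat (diminished 5th down). So we spell B-flat dominant ninth sharp five:
B-flat — root
D — major 3rd
F-sharp — augmented 5th
A-flat — minor 7th
C — major 9th

B-flat D F-sharp A-flat C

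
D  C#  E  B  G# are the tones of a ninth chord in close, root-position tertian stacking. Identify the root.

C#

Stacking in thirds gives C# – E – G# – B – D, so C# is the root — C# minor seventh flat nine.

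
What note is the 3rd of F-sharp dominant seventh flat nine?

Root of F-sharp dominant seventh flat nine = F#. The 3rd is a major 3rd: F# up a major 3rd → A#.

A#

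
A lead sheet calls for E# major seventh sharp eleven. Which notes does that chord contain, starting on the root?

Root E-sharp, quality major seventh sharp eleven:
- root: E-sharp
- major 3rd: G-double-sharp
- perfect 5th: B-sharp
- major 7th: D-double-sharp
- augmented 11th: A-double-sharp

E-sharp  G-double-sharp  B-sharp  D-double-sharp  A-double-sharp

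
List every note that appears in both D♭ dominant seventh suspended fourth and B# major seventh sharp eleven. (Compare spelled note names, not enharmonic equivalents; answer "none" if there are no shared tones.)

none

D♭ dominant seventh suspended fourth = D-flat, G-flat, A-flat, C-flat.
B# major seventh sharp eleven = B-sharp, D-double-sharp, F-double-sharp, A-double-sharp, E-double-sharp.
Shared: none.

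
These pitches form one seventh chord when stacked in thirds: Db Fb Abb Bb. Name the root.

Bb

Arranged so that each adjacent pair is a third by letter name: Bb – Db – Fb – Abb.
The bottom of that stack, Bb, is the root (this is Bb diminished seventh).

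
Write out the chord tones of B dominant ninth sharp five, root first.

B dominant ninth sharp five is a dominant ninth sharp five built on B.
Root: B
Major 3rd (3rd): D-sharp
Augmented 5th (5th): F-double-sharp
Minor 7th (7th): A
Major 9th (9th): C-sharp

B D-sharp F-double-sharp A C-sharp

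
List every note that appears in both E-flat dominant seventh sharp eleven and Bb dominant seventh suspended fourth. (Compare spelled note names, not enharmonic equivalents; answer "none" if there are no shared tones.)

E-flat dominant seventh sharp eleven = E-flat, G, B-flat, D-flat, A.
Bb dominant seventh suspended fourth = B-flat, E-flat, F, A-flat.
Shared: E-flat, B-flat.

E-flat – B-flat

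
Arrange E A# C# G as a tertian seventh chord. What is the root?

A#

Arranged so that each adjacent pair is a third by letter name: A# – C# – E – G.
The bottom of that stack, A#, is the root (this is A# diminished seventh).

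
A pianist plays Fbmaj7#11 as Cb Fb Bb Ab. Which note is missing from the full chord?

Eb

The full Fbmaj7#11 chord is Fb, Ab, Cb, Eb, Bb.
Comparing with the voicing, the major 7th (7th) — Eb — is absent.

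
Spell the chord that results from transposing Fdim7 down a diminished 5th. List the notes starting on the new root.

B D F Ab

Transposed root: F → B (diminished 5th down). So we spell B diminished seventh:
B — root
D — minor 3rd
F — diminished 5th
Ab — diminished 7th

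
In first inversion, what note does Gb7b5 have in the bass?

Gb7b5 = Gb–Bb–Dbb–Fb. First inversion → third in the bass = Bb.

Bb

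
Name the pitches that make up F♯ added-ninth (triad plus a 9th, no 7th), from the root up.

F-sharp  A-sharp  C-sharp  G-sharp

F♯ added-ninth: added-ninth on F-sharp.
- root: F-sharp
- major 3rd: A-sharp
- perfect 5th: C-sharp
- major 9th: G-sharp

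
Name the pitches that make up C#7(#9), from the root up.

C# – E# – G# – B – D##

Root C#, quality dominant seventh sharp nine:
- root: C#
- major 3rd: E#
- perfect 5th: G#
- minor 7th: B
- augmented 9th: D##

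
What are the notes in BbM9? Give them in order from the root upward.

Bb  D  F  A  C

BbM9 is a major ninth built on Bb.
- root: Bb
- major 3rd: D
- perfect 5th: F
- major 7th: A
- major 9th: C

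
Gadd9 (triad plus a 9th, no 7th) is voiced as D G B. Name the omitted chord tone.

Gadd9 = G, B, D, A. The voicing lacks the 9th (major 9th), A.

A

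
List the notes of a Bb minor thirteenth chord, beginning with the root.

Root Bb, quality minor thirteenth:
Root: Bb
Minor 3rd (3rd): Db
Perfect 5th (5th): F
Minor 7th (7th): Ab
Major 9th (9th): C
Perfect 11th (11th): Eb
Major 13th (13th): G

Bb, Db, F, Ab, C, Eb, G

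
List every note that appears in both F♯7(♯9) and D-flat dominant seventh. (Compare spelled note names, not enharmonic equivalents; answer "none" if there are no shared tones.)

F♯7(♯9): F# A# C# E G##
D-flat dominant seventh: Db F Ab Cb
Common to both → none.

none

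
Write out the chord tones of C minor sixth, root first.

C Eb G A

C minor sixth is a minor sixth built on C.
Root: C
Minor 3rd (3rd): Eb
Perfect 5th (5th): G
Major 6th (6th): A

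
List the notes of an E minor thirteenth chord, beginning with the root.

E – G – B – D – F# – A – C#

E minor thirteenth: minor thirteenth on E.
root → E
3rd (minor 3rd) → G
5th (perfect 5th) → B
7th (minor 7th) → D
9th (major 9th) → F#
11th (perfect 11th) → A
13th (major 13th) → C#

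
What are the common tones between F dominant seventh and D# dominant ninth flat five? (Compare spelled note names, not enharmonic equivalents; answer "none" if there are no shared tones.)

A

F dominant seventh: F A C E-flat
D# dominant ninth flat five: D-sharp F-double-sharp A C-sharp E-sharp
Common to both → A.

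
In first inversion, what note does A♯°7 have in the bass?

C#

A♯°7 = A#–C#–E–G. First inversion → third in the bass = C#.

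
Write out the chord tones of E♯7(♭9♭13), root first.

E♯7(♭9♭13) is a dominant seventh flat nine flat thirteen built on E#.
- root: E#
- major 3rd: G##
- perfect 5th: B#
- minor 7th: D#
- minor 9th: F#
- minor 13th: C#

E#  G##  B#  D#  F#  C#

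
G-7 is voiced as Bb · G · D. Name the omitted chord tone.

G-7 = G, Bb, D, F. The voicing lacks the 7th (minor 7th), F.

F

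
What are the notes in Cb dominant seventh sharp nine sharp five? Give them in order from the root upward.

Cb dominant seventh sharp nine sharp five is a dominant seventh sharp nine sharp five built on Cb.
Cb — root
Eb — major 3rd
G — augmented 5th
Bbb — minor 7th
D — augmented 9th

Cb – Eb – G – Bbb – D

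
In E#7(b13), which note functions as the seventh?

D#

Root of E#7(b13) = E#. The 7th is a minor 7th: E# up a minor 7th → D#.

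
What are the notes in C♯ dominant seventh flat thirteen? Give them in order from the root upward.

C♯ dominant seventh flat thirteen is a dominant seventh flat thirteen built on C#.
C# — root
E# — major 3rd
G# — perfect 5th
B — minor 7th
A — minor 13th

C# – E# – G# – B – A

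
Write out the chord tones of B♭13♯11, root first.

B♭13♯11 is a dominant thirteenth sharp eleven built on Bb.
Bb — root
D — major 3rd
F — perfect 5th
Ab — minor 7th
C — major 9th
E — augmented 11th
G — major 13th

Bb, D, F, Ab, C, E, G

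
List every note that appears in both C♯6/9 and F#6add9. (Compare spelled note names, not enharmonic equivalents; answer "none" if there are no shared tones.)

C♯6/9 = C♯, E♯, G♯, A♯, D♯.
F#6add9 = F♯, A♯, C♯, D♯, G♯.
Shared: C♯, G♯, A♯, D♯.

C♯, G♯, A♯, D♯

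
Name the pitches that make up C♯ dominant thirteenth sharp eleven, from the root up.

C♯ dominant thirteenth sharp eleven: dominant thirteenth sharp eleven on C-sharp.
root → C-sharp
3rd (major 3rd) → E-sharp
5th (perfect 5th) → G-sharp
7th (minor 7th) → B
9th (major 9th) → D-sharp
11th (augmented 11th) → F-double-sharp
13th (major 13th) → A-sharp

C-sharp  E-sharp  G-sharp  B  D-sharp  F-double-sharp  A-sharp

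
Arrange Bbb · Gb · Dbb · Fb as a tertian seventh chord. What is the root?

Stacking in thirds gives Gb – Bbb – Dbb – Fb, so Gb is the root — Gb half-diminished seventh.

Gb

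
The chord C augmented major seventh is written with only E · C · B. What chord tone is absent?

G-sharp

C augmented major seventh = C, E, G-sharp, B. The voicing lacks the 5th (augmented 5th), G-sharp.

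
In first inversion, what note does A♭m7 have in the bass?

Cb

A♭m7 in root position is Ab–Cb–Eb–Gb.
First inversion places the third in the bass, which is Cb.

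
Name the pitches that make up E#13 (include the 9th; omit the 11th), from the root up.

Root E#, quality dominant thirteenth:
E# — root
G## — major 3rd
B# — perfect 5th
D# — minor 7th
F## — major 9th
C## — major 13th

E# G## B# D# F## C##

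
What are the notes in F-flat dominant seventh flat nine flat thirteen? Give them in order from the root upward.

Fb  Ab  Cb  Ebb  Gbb  Dbb

F-flat dominant seventh flat nine flat thirteen: dominant seventh flat nine flat thirteen on Fb.
root → Fb
3rd (major 3rd) → Ab
5th (perfect 5th) → Cb
7th (minor 7th) → Ebb
9th (minor 9th) → Gbb
13th (minor 13th) → Dbb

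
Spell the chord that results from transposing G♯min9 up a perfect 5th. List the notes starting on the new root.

A perfect 5th up from G# is D#, so the new chord is D# minor ninth.
D# — root
F# — minor 3rd
A# — perfect 5th
C# — minor 7th
E# — major 9th

D# – F# – A# – C# – E#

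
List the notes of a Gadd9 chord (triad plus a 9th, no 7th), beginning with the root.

Gadd9 is an added-ninth built on G.
G — root
B — major 3rd
D — perfect 5th
A — major 9th

G, B, D, A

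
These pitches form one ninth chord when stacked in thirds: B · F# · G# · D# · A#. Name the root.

G#

Stacking in thirds gives G# – B – D# – F# – A#, so G# is the root — G# minor ninth.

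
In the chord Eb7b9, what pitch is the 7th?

Root of Eb7b9 = E♭. The 7th is a minor 7th: E♭ up a minor 7th → D♭.

D♭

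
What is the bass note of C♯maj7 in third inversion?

B#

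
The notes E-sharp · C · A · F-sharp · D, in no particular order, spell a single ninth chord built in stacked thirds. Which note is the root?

D

Stacking in thirds gives D – F-sharp – A – C – E-sharp, so D is the root — D dominant seventh sharp nine.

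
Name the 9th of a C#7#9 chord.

D##

C#7#9 is built on C#; its 9th is an augmented 9th above the root.
A second above C uses the letter D, and the augmented 9th above C# is D##.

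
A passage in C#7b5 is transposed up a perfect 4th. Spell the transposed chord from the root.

F♯ A♯ C E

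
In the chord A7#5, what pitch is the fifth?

E♯

Root of A7#5 = A. The 5th is an augmented 5th: A up an augmented 5th → E♯.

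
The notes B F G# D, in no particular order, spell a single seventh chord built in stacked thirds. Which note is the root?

Stacking in thirds gives G# – B – D – F, so G# is the root — G# diminished seventh.

G#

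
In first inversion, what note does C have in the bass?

C in root position is C–E–G.
First inversion places the third in the bass, which is E.

E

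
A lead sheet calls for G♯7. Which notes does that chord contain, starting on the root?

G♯  B♯  D♯  F♯

G♯7 is a dominant seventh built on G♯.
G♯ — root
B♯ — major 3rd
D♯ — perfect 5th
F♯ — minor 7th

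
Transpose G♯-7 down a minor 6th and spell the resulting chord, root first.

Transposed root: G# → B# (minor 6th down). So we spell B# minor seventh:
B# — root
D# — minor 3rd
F## — perfect 5th
A# — minor 7th

B#, D#, F##, A#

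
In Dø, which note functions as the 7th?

C

Dø is built on D; its 7th is a minor 7th above the root.
A seventh above D uses the letter C, and the minor 7th above D is C.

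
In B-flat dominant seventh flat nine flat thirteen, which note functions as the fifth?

F

Root of B-flat dominant seventh flat nine flat thirteen = B-flat. The 5th is a perfect 5th: B-flat up a perfect 5th → F.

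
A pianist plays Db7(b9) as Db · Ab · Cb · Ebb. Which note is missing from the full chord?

F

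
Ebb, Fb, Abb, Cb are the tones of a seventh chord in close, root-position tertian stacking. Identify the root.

Arranged so that each adjacent pair is a third by letter name: Fb – Abb – Cb – Ebb.
The bottom of that stack, Fb, is the root (this is Fb minor seventh).

Fb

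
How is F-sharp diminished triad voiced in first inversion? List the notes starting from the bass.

A C F-sharp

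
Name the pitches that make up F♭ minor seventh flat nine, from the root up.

F♭ minor seventh flat nine: minor seventh flat nine on F-flat.
root → F-flat
3rd (minor 3rd) → A-double-flat
5th (perfect 5th) → C-flat
7th (minor 7th) → E-double-flat
9th (minor 9th) → G-double-flat

F-flat A-double-flat C-flat E-double-flat G-double-flat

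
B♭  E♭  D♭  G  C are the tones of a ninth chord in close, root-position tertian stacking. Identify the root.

C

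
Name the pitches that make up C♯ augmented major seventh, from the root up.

C-sharp  E-sharp  G-double-sharp  B-sharp

Root C-sharp, quality augmented major seventh:
C-sharp — root
E-sharp — major 3rd
G-double-sharp — augmented 5th
B-sharp — major 7th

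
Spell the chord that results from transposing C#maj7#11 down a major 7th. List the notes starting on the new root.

A major 7th down from C# is D, so the new chord is D major seventh sharp eleven.
Root: D
Major 3rd (3rd): F#
Perfect 5th (5th): A
Major 7th (7th): C#
Augmented 11th (11th): G#

D, F#, A, C#, G#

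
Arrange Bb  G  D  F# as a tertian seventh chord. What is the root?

Stacking in thirds gives G – Bb – D – F#, so G is the root — G minor-major seventh.

G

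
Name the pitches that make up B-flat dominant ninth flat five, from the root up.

Root B-flat, quality dominant ninth flat five:
B-flat — root
D — major 3rd
F-flat — diminished 5th
A-flat — minor 7th
C — major 9th

B-flat, D, F-flat, A-flat, C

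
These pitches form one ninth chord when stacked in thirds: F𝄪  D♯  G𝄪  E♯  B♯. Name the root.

Arranged so that each adjacent pair is a third by letter name: E♯ – G𝄪 – B♯ – D♯ – F𝄪.
The bottom of that stack, E♯, is the root (this is E♯ dominant ninth).

E♯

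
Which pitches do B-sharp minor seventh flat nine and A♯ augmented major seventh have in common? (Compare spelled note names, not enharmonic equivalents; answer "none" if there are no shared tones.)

B-sharp minor seventh flat nine = B-sharp, D-sharp, F-double-sharp, A-sharp, C-sharp.
A♯ augmented major seventh = A-sharp, C-double-sharp, E-double-sharp, G-double-sharp.
Shared: A-sharp.

A-sharp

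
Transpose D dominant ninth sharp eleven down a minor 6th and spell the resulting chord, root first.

F♯, A♯, C♯, E, G♯, B♯

A minor 6th down from D is F♯, so the new chord is F♯ dominant ninth sharp eleven.
- root: F♯
- major 3rd: A♯
- perfect 5th: C♯
- minor 7th: E
- major 9th: G♯
- augmented 11th: B♯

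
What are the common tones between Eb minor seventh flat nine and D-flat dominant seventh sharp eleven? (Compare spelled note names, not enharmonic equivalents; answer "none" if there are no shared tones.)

D-flat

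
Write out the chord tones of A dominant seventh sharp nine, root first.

A – C-sharp – E – G – B-sharp

A dominant seventh sharp nine is a dominant seventh sharp nine built on A.
root → A
3rd (major 3rd) → C-sharp
5th (perfect 5th) → E
7th (minor 7th) → G
9th (augmented 9th) → B-sharp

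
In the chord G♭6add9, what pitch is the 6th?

Root of G♭6add9 = Gb. The 6th is a major 6th: Gb up a major 6th → Eb.

Eb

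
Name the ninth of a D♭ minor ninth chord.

Root of D♭ minor ninth = D-flat. The 9th is a major 9th: D-flat up a major 9th → E-flat.

E-flat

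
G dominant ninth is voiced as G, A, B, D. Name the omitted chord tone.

F

The full G dominant ninth chord is G, B, D, F, A.
Comparing with the voicing, the minor 7th (7th) — F — is absent.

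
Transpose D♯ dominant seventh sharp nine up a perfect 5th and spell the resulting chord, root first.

A-sharp, C-double-sharp, E-sharp, G-sharp, B-double-sharp

D-sharp up a perfect 5th → A-sharp. New chord: A-sharp dominant seventh sharp nine.
Root: A-sharp
Major 3rd (3rd): C-double-sharp
Perfect 5th (5th): E-sharp
Minor 7th (7th): G-sharp
Augmented 9th (9th): B-double-sharp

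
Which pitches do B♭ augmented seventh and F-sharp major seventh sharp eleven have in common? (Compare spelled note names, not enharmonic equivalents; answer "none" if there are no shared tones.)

B♭ augmented seventh = B-flat, D, F-sharp, A-flat.
F-sharp major seventh sharp eleven = F-sharp, A-sharp, C-sharp, E-sharp, B-sharp.
Shared: F-sharp.

F-sharp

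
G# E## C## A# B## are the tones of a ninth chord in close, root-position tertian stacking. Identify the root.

A#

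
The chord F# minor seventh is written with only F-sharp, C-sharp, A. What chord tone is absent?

The full F# minor seventh chord is F-sharp, A, C-sharp, E.
Comparing with the voicing, the minor 7th (7th) — E — is absent.

E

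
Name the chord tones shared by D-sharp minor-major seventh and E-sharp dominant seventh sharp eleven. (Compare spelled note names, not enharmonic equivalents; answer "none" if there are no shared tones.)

D-sharp

D-sharp minor-major seventh: D-sharp F-sharp A-sharp C-double-sharp
E-sharp dominant seventh sharp eleven: E-sharp G-double-sharp B-sharp D-sharp A-double-sharp
Common to both → D-sharp.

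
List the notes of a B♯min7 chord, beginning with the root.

B#  D#  F##  A#

B♯min7: minor seventh on B#.
- root: B#
- minor 3rd: D#
- perfect 5th: F##
- minor 7th: A#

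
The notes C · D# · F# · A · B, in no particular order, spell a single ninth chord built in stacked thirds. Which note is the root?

Stacking in thirds gives B – D# – F# – A – C, so B is the root — B dominant seventh flat nine.

B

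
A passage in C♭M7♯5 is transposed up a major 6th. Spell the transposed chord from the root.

A major 6th up from Cb is Ab, so the new chord is Ab augmented major seventh.
Ab — root
C — major 3rd
E — augmented 5th
G — major 7th

Ab, C, E, G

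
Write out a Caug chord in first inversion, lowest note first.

E  G#  C

In root position, Caug is C–E–G#.
First inversion puts the third (E) in the bass.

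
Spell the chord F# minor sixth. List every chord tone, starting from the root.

F# minor sixth is a minor sixth built on F#.
root → F#
3rd (minor 3rd) → A
5th (perfect 5th) → C#
6th (major 6th) → D#

F#, A, C#, D#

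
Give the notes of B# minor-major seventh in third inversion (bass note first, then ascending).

A##, B#, D#, F##

B# minor-major seventh = B#–D#–F##–A##; third inversion → seventh (A##) lowest.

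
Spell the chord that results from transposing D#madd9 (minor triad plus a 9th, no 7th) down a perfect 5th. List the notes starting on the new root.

A perfect 5th down from D♯ is G♯, so the new chord is G♯ minor added-ninth.
Root: G♯
Minor 3rd (3rd): B
Perfect 5th (5th): D♯
Major 9th (9th): A♯

G♯, B, D♯, A♯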